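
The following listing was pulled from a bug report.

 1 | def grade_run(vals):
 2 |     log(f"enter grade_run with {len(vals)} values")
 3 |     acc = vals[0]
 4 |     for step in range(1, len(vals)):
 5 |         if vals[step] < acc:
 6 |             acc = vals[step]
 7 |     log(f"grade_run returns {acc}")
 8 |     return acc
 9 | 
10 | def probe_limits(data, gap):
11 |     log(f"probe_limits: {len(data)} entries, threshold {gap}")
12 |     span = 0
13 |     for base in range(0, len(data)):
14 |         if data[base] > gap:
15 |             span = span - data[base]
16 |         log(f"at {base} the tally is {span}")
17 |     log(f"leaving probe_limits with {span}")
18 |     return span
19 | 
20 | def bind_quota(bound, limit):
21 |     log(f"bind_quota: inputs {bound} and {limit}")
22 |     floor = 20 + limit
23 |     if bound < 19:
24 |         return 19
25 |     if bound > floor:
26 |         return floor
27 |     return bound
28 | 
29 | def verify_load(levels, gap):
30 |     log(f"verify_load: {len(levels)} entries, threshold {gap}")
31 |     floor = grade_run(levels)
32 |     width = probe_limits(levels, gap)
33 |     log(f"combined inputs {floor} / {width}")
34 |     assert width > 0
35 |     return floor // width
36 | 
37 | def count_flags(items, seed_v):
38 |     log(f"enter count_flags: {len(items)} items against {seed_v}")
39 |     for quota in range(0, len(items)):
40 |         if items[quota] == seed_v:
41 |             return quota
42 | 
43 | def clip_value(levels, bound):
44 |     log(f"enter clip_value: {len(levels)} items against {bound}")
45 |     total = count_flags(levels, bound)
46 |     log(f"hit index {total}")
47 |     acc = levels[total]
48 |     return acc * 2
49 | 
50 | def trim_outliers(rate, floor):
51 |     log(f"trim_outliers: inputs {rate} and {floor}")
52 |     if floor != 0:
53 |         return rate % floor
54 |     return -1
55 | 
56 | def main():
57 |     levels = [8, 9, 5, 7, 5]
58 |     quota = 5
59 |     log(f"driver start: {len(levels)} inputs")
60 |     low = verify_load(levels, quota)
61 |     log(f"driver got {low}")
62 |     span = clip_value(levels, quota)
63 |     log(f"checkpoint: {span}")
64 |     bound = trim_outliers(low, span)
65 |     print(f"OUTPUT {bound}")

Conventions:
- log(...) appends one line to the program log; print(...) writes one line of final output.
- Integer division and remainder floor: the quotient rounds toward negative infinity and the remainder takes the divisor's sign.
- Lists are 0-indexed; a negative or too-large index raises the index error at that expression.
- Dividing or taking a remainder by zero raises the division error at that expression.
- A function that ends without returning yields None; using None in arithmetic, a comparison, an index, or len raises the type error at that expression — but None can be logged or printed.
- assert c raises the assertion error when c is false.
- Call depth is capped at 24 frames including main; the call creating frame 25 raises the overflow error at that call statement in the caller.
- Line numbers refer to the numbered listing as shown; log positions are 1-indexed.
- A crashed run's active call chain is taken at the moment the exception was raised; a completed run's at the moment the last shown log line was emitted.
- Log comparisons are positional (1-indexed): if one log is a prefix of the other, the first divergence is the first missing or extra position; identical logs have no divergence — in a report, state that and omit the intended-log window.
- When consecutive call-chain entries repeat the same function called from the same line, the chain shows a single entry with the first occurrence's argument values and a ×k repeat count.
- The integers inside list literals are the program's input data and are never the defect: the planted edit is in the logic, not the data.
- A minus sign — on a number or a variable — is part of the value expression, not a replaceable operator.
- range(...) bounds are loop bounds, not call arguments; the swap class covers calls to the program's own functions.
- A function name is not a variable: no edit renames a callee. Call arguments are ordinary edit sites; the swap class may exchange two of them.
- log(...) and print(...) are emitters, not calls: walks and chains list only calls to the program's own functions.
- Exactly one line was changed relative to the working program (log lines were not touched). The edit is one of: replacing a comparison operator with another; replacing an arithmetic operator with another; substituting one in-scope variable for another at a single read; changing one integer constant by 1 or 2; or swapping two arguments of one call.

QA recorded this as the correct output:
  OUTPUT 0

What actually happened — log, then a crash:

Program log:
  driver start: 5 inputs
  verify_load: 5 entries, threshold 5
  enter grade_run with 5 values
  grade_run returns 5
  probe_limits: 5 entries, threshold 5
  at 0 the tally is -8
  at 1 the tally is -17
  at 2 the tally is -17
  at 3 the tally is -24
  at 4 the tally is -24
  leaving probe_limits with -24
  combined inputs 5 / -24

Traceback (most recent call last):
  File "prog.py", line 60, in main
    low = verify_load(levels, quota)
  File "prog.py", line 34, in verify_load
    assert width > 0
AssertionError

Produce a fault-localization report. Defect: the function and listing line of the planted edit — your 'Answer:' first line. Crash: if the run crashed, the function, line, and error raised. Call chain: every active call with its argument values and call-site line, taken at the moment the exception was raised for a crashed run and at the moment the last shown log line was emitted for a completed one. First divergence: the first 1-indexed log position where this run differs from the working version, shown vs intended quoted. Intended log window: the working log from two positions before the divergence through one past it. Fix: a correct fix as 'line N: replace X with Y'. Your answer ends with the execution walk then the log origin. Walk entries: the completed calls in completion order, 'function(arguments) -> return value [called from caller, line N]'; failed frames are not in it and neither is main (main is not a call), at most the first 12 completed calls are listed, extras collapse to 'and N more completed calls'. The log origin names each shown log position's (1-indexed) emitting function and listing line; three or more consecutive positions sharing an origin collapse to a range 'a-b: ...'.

Answer: the defect is in probe_limits at line 15.
The tell: Everything matches until log position 6, which reads 'at 0 the tally is -8' in place of 'at 0 the tally is 8'.
Crash: verify_load, line 34, AssertionError.
Call chain: main -> verify_load([8, 9, 5, 7, 5], 5) (called at line 60).
First divergence: position 6 — the shown line 'at 0 the tally is -8' should read 'at 0 the tally is 8'.
Intended log window:
  4: grade_run returns 5
  5: probe_limits: 5 entries, threshold 5
  6: at 0 the tally is 8
  7: at 1 the tally is 17
Execution walk:
  grade_run([8, 9, 5, 7, 5]) -> 5  [called from verify_load, line 31]
  probe_limits([8, 9, 5, 7, 5], 5) -> -24  [called from verify_load, line 32]
Log origin:
  1: emitted by main (line 59)
  2: emitted by verify_load (line 30)
  3: emitted by grade_run (line 2)
  4: emitted by grade_run (line 7)
  5: emitted by probe_limits (line 11)
  6-10: emitted by probe_limits (line 16)
  11: emitted by probe_limits (line 17)
  12: emitted by verify_load (line 33)
A correct fix: line 15: replace `-` with `+`.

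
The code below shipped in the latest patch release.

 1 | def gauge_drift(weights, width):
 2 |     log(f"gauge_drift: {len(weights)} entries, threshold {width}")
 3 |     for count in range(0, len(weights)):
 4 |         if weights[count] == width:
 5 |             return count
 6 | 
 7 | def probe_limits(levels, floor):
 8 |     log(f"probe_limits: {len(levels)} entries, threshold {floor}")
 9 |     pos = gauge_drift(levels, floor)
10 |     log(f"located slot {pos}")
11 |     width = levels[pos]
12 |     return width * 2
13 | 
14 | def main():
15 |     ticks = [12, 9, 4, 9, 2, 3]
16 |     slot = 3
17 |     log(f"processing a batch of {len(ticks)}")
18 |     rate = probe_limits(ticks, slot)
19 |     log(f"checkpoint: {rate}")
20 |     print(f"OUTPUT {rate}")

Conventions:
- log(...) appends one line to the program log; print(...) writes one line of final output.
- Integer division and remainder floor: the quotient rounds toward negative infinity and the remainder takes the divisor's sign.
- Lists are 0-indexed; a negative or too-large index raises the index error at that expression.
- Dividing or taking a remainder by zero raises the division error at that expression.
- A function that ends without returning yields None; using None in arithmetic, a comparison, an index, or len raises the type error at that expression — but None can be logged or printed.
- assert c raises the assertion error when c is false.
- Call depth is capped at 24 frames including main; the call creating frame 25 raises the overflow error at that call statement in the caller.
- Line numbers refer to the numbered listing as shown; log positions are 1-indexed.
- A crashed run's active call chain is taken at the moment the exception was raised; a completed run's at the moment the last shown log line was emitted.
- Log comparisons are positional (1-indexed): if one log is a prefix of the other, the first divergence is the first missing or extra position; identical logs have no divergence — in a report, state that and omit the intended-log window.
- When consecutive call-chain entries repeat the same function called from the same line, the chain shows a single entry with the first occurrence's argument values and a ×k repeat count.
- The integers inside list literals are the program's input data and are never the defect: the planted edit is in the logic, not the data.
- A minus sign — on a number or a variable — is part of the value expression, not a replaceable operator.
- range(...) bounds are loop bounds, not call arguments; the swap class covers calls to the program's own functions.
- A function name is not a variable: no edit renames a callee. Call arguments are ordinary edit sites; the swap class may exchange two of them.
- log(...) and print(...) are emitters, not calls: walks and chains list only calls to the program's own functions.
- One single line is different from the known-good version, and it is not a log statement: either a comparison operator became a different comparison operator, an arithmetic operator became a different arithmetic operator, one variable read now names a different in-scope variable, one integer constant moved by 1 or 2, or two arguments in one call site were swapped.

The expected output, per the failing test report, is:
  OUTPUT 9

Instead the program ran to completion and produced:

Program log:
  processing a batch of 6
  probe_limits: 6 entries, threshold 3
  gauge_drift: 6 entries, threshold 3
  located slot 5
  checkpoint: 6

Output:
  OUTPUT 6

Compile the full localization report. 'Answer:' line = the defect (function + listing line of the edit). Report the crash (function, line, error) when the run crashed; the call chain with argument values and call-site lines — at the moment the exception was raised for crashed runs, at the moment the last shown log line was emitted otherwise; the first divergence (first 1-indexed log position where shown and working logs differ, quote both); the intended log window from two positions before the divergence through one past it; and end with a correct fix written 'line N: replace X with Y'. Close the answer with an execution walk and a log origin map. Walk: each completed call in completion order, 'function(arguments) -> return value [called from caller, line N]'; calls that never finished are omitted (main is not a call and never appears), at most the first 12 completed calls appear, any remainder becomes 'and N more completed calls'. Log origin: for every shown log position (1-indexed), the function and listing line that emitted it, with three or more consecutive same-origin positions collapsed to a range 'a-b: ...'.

Answer: the defect is in probe_limits at line 12.
The tell: Log line 5 is where behavior first shows: 'checkpoint: 6' appears instead of 'checkpoint: 9'.
Call chain: main.
First divergence: position 5; shown 'checkpoint: 6' vs intended 'checkpoint: 9'.
Intended log window:
  3: gauge_drift: 6 entries, threshold 3
  4: located slot 5
  5: checkpoint: 9
Execution walk:
  gauge_drift([12, 9, 4, 9, 2, 3], 3) -> 5  [called from probe_limits, line 9]
  probe_limits([12, 9, 4, 9, 2, 3], 3) -> 6  [called from main, line 18]
Log line origins:
  1: emitted by main (line 17)
  2: emitted by probe_limits (line 8)
  3: emitted by gauge_drift (line 2)
  4: emitted by probe_limits (line 10)
  5: emitted by main (line 19)
A correct fix: line 12: replace `2` with `3`.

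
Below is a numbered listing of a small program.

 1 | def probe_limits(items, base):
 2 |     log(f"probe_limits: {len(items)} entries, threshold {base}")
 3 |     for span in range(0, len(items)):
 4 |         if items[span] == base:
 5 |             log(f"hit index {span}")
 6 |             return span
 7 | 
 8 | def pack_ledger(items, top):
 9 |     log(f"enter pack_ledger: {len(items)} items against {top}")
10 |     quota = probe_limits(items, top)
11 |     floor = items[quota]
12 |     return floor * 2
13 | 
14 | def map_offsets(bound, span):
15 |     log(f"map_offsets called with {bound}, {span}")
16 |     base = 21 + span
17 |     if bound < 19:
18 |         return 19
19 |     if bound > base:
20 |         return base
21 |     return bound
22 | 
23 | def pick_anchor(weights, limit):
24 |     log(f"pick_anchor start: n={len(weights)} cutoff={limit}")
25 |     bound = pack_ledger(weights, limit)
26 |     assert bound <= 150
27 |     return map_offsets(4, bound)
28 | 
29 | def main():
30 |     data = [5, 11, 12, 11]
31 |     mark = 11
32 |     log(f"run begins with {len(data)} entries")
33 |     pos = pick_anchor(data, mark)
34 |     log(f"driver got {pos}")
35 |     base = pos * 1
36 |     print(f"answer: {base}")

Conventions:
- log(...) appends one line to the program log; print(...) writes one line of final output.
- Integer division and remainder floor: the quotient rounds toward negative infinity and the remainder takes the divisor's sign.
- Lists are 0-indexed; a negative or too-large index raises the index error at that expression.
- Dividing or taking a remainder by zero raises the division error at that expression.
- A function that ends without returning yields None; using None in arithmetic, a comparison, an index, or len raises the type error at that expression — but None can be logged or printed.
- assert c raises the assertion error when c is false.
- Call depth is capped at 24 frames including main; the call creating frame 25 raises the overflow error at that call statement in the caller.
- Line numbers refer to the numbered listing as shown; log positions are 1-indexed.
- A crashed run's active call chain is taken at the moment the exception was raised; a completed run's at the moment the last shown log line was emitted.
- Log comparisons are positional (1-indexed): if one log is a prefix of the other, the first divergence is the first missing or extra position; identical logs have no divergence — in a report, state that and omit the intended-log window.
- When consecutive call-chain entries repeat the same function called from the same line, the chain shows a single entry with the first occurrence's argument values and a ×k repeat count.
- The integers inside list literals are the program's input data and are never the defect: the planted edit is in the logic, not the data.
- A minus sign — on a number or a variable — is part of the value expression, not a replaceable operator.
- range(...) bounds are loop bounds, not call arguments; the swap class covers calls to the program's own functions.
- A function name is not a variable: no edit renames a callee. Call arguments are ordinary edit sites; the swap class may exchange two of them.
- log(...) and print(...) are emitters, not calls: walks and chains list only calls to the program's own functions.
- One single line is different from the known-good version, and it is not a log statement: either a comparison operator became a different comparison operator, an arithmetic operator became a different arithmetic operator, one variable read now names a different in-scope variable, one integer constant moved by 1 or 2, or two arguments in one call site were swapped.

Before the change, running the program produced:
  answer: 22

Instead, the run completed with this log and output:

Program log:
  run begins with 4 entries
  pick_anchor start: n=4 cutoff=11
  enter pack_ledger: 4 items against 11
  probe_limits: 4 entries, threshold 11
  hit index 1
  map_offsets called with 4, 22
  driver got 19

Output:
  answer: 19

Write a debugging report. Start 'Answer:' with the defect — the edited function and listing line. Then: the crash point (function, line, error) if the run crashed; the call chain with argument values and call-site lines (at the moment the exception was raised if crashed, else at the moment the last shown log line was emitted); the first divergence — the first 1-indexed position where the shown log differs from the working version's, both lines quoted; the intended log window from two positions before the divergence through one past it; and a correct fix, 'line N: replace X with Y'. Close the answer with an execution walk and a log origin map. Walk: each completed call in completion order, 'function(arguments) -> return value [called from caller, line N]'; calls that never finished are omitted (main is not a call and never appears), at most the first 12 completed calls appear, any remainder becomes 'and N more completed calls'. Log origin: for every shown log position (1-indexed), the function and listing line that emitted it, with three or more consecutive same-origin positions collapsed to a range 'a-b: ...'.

Answer: the defect is in pick_anchor at line 27.
Key observation: At log position 6 the runs split — shown 'map_offsets called with 4, 22', but the working version logs 'map_offsets called with 22, 4'.
Call chain: main.
First divergence: at position 6 the run shows 'map_offsets called with 4, 22' where the working version logs 'map_offsets called with 22, 4'.
Intended log window:
  4: probe_limits: 4 entries, threshold 11
  5: hit index 1
  6: map_offsets called with 22, 4
  7: driver got 22
Execution walk:
  probe_limits([5, 11, 12, 11], 11) -> 1  [called from pack_ledger, line 10]
  pack_ledger([5, 11, 12, 11], 11) -> 22  [called from pick_anchor, line 25]
  map_offsets(4, 22) -> 19  [called from pick_anchor, line 27]
  pick_anchor([5, 11, 12, 11], 11) -> 19  [called from main, line 33]
Log origins:
  1: logged in main at line 32
  2: logged in pick_anchor at line 24
  3: logged in pack_ledger at line 9
  4: logged in probe_limits at line 2
  5: logged in probe_limits at line 5
  6: logged in map_offsets at line 15
  7: logged in main at line 34
A correct fix: line 27: replace `map_offsets(4, bound)` with `map_offsets(bound, 4)`.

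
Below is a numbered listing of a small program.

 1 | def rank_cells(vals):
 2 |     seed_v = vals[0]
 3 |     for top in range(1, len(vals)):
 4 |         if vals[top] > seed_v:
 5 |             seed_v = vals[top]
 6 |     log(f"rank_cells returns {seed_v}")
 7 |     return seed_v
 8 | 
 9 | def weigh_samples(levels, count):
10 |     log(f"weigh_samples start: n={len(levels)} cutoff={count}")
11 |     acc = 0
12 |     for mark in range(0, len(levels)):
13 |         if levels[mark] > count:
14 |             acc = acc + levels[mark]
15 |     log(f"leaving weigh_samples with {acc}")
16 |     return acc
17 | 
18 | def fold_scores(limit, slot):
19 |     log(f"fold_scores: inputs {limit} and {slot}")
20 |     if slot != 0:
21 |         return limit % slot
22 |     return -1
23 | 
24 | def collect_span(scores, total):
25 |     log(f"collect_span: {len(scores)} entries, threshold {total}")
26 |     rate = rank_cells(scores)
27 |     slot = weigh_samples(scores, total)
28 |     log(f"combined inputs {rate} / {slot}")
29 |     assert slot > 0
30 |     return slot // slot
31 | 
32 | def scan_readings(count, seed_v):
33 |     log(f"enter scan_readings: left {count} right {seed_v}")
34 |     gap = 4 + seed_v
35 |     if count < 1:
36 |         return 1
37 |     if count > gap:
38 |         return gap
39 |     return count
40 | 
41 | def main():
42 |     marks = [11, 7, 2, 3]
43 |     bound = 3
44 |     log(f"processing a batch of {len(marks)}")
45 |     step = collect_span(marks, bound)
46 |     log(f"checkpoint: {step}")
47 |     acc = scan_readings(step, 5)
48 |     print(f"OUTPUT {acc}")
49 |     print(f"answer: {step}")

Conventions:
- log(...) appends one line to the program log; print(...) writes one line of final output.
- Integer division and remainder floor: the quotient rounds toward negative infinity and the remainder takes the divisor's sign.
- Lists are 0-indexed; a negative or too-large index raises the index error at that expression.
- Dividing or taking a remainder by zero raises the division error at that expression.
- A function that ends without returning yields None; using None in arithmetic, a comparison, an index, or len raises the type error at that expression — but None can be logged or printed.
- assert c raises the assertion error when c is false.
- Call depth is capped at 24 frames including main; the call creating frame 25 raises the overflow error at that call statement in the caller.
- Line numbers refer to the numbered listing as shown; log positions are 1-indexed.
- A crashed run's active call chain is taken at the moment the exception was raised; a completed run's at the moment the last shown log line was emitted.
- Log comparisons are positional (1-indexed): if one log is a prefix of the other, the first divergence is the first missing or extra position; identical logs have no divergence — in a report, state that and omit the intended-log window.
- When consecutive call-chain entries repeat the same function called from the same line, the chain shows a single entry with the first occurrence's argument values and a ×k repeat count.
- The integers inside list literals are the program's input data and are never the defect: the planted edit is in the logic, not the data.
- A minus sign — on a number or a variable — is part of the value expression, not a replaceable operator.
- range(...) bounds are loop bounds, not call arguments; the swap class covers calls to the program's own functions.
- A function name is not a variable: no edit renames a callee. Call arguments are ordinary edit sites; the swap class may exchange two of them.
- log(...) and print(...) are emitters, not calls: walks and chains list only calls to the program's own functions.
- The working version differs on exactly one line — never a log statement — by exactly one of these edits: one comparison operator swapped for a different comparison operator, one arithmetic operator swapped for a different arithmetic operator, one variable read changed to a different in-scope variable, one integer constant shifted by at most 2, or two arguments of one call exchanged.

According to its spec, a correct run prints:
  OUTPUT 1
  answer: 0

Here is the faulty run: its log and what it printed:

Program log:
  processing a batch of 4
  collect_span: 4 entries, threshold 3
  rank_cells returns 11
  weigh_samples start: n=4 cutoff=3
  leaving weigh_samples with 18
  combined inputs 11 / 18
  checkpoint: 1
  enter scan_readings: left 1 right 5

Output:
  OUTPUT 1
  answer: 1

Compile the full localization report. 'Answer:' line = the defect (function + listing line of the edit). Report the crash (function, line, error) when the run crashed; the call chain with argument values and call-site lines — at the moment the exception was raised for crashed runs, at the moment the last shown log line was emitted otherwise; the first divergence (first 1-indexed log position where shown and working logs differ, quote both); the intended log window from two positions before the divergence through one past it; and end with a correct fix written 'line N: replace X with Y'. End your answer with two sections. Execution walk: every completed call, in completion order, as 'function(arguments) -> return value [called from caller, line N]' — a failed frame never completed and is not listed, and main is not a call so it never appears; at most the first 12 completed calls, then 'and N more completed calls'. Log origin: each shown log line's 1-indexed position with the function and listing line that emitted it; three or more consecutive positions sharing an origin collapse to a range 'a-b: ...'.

Answer: the defect is in collect_span at line 30.
Core observation: Everything matches until log position 7, which reads 'checkpoint: 1' in place of 'checkpoint: 0'.
Call chain: main -> scan_readings(1, 5) (called at line 47).
First divergence: position 7; shown 'checkpoint: 1' vs intended 'checkpoint: 0'.
Intended log window:
  5: leaving weigh_samples with 18
  6: combined inputs 11 / 18
  7: checkpoint: 0
  8: enter scan_readings: left 0 right 5
Execution walk:
  rank_cells([11, 7, 2, 3]) -> 11  [called from collect_span, line 26]
  weigh_samples([11, 7, 2, 3], 3) -> 18  [called from collect_span, line 27]
  collect_span([11, 7, 2, 3], 3) -> 1  [called from main, line 45]
  scan_readings(1, 5) -> 1  [called from main, line 47]
Log line origins:
  1: logged in main at line 44
  2: logged in collect_span at line 25
  3: logged in rank_cells at line 6
  4: logged in weigh_samples at line 10
  5: logged in weigh_samples at line 15
  6: logged in collect_span at line 28
  7: logged in main at line 46
  8: logged in scan_readings at line 33
A correct fix: line 30: replace `slot // slot` with `rate // slot`.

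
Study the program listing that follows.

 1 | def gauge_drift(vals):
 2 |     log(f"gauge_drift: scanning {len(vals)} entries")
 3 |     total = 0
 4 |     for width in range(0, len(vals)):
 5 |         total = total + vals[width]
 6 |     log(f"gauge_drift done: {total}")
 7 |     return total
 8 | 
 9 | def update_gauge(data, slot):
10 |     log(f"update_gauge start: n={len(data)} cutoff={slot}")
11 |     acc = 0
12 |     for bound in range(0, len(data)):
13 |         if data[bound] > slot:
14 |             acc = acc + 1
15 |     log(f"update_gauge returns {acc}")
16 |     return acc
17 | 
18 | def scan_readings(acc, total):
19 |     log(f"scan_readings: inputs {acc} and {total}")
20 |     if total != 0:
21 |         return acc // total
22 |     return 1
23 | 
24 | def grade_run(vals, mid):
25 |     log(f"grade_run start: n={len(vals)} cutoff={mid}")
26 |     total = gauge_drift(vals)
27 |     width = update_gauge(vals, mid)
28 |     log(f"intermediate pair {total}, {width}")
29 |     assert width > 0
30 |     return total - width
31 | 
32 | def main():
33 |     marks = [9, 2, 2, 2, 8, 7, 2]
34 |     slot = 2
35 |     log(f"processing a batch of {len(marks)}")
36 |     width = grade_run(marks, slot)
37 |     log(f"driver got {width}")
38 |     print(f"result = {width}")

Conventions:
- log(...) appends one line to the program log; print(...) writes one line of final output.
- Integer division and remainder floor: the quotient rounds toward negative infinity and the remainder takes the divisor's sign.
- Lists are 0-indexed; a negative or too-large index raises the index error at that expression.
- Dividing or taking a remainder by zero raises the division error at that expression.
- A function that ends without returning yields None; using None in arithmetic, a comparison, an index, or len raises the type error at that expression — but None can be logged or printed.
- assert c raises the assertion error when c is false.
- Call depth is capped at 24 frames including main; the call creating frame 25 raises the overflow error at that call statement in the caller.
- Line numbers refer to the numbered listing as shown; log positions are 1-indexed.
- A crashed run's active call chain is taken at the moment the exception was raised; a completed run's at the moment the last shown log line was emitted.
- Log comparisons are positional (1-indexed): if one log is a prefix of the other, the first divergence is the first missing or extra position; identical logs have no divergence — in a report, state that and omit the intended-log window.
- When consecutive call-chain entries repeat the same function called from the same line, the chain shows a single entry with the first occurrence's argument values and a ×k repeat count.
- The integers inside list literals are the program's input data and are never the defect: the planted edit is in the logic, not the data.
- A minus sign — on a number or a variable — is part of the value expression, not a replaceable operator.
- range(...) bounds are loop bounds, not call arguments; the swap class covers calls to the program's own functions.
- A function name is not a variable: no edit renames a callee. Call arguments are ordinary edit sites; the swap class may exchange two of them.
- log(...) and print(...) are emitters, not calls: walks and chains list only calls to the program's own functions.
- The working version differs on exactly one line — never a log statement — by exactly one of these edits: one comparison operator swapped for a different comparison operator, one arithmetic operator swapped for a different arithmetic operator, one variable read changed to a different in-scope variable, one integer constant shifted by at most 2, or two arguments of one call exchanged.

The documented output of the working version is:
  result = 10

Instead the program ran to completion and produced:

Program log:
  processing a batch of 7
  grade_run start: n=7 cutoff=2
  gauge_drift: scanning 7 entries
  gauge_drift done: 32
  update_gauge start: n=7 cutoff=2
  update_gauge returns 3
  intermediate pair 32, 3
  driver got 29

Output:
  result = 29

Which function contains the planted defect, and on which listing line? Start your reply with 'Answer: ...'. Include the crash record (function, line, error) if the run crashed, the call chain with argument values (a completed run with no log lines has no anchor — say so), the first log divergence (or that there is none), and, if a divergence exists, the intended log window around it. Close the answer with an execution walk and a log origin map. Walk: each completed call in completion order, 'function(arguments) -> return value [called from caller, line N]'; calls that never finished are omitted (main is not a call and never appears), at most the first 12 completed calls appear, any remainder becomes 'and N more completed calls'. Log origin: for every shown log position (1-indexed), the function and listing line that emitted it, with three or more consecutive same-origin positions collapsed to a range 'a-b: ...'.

Answer: the defect is in grade_run at line 30.
Key observation: The log first diverges at position 8: the faulty run prints 'driver got 29' where the working version prints 'driver got 10'.
Call chain: main.
First divergence: position 8; shown 'driver got 29' vs intended 'driver got 10'.
Intended log window:
  6: update_gauge returns 3
  7: intermediate pair 32, 3
  8: driver got 10
Execution walk:
  gauge_drift([9, 2, 2, 2, 8, 7, 2]) -> 32  [called from grade_run, line 26]
  update_gauge([9, 2, 2, 2, 8, 7, 2], 2) -> 3  [called from grade_run, line 27]
  grade_run([9, 2, 2, 2, 8, 7, 2], 2) -> 29  [called from main, line 36]
Log origins:
  1: from main, line 35
  2: from grade_run, line 25
  3: from gauge_drift, line 2
  4: from gauge_drift, line 6
  5: from update_gauge, line 10
  6: from update_gauge, line 15
  7: from grade_run, line 28
  8: from main, line 37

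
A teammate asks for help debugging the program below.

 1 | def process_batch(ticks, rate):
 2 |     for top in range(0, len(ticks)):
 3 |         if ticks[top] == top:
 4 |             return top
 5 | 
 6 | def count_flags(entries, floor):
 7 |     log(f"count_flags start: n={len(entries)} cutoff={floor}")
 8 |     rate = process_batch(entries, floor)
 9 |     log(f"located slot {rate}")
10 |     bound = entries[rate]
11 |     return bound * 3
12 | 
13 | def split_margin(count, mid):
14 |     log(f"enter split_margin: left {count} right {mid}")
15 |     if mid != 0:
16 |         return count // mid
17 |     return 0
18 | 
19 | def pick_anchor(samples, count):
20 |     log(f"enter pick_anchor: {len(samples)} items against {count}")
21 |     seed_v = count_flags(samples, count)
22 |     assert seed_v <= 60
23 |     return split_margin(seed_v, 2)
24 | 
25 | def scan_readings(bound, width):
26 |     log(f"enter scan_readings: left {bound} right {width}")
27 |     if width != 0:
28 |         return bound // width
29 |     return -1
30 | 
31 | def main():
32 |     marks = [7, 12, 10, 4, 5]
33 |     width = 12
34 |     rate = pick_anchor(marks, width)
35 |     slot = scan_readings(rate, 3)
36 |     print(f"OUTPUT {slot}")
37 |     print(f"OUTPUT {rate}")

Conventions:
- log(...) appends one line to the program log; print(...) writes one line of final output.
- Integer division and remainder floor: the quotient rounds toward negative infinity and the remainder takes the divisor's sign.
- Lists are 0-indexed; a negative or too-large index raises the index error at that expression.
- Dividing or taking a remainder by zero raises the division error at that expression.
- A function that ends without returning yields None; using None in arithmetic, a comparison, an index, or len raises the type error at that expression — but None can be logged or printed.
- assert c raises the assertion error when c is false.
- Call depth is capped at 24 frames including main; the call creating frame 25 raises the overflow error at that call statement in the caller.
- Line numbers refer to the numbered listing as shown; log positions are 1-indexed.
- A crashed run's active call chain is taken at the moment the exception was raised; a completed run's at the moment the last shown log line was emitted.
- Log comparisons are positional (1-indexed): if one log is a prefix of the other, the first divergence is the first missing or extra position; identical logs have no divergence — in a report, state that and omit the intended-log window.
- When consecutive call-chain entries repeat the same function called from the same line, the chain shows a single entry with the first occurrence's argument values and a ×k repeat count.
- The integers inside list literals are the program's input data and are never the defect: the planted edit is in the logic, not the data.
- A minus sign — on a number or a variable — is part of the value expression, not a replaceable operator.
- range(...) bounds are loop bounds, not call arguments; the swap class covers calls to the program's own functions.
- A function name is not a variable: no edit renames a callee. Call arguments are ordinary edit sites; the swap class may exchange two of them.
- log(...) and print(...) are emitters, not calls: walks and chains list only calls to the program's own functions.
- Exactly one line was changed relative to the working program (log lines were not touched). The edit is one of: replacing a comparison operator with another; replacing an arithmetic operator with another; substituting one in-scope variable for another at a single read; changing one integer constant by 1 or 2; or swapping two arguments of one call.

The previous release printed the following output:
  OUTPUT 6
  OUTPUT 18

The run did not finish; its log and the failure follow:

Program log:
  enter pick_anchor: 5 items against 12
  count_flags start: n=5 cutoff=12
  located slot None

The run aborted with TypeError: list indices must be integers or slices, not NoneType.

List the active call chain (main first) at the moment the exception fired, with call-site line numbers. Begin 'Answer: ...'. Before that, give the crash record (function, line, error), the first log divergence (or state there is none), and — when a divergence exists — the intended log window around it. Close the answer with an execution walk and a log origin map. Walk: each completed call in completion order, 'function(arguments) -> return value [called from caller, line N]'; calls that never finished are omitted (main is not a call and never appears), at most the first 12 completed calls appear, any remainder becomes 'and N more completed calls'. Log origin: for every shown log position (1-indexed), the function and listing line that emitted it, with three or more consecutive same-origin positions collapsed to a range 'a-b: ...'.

Answer: main -> pick_anchor (called at line 34) -> count_flags (called at line 21).
The tell: Position 3 is the first bad log line: 'located slot None' should read 'located slot 1'.
Crash: count_flags, line 10, TypeError.
First divergence: position 3 — the shown line 'located slot None' should read 'located slot 1'.
Intended log window:
  1: enter pick_anchor: 5 items against 12
  2: count_flags start: n=5 cutoff=12
  3: located slot 1
  4: enter split_margin: left 36 right 2
Execution walk:
  process_batch([7, 12, 10, 4, 5], 12) -> None  [called from count_flags, line 8]
Origin of each log line:
  1: from pick_anchor, line 20
  2: from count_flags, line 7
  3: from count_flags, line 9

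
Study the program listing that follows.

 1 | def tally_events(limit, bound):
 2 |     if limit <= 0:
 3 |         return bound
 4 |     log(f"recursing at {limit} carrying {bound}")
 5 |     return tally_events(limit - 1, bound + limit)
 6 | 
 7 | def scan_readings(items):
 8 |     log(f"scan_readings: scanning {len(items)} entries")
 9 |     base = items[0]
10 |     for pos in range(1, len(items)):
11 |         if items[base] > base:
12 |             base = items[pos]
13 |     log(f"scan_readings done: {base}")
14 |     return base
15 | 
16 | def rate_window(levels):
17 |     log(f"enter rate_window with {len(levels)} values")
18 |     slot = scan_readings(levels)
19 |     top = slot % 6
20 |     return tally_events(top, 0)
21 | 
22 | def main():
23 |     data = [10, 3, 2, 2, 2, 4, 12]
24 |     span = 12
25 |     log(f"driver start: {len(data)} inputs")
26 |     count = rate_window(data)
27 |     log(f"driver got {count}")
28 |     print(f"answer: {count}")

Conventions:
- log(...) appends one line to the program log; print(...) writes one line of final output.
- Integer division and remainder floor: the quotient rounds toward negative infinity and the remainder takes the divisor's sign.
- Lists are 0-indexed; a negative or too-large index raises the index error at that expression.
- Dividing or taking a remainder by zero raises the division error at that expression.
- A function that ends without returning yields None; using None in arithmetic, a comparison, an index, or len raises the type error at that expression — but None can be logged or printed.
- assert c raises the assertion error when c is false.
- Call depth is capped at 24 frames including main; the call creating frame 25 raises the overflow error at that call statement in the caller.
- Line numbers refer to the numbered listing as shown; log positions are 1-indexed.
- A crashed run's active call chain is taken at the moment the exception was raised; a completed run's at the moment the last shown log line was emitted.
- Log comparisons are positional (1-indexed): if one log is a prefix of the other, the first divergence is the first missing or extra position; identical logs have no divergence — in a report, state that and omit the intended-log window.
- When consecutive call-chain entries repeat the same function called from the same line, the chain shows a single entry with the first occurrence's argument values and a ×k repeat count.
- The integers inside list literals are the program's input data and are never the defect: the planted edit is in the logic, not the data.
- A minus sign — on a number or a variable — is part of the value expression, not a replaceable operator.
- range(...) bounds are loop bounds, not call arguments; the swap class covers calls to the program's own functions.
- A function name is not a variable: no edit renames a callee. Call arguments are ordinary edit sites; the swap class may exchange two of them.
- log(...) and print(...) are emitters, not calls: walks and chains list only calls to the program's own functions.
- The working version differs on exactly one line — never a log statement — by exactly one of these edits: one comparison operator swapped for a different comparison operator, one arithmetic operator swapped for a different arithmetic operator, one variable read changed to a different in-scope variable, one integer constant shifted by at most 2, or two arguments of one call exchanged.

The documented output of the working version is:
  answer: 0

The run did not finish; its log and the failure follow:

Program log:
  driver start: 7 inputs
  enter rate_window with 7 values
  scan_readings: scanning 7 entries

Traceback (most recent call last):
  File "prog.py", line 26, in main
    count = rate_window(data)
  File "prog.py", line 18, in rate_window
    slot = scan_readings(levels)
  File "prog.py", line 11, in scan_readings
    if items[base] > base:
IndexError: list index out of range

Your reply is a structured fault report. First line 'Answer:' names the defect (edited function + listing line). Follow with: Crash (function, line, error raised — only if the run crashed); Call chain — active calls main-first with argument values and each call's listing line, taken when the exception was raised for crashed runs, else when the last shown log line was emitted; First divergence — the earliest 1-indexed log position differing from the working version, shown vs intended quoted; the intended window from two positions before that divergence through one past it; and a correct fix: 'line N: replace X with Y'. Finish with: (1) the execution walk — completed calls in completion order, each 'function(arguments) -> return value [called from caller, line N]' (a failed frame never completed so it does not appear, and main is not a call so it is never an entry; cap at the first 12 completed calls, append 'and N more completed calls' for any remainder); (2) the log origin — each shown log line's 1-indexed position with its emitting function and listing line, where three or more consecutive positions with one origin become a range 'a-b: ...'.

Answer: the defect is in scan_readings at line 11.
Core observation: The log ends early — 3 lines, where the working version next logs 'scan_readings done: 12'.
Crash: scan_readings, line 11, IndexError.
Call chain: main -> rate_window([10, 3, 2, 2, 2, 4, 12]) (called at line 26) -> scan_readings([10, 3, 2, 2, 2, 4, 12]) (called at line 18).
First divergence: position 4 — the faulty run's log ends after 3 lines; the working version continues with 'scan_readings done: 12'.
Intended log window:
  2: enter rate_window with 7 values
  3: scan_readings: scanning 7 entries
  4: scan_readings done: 12
  5: driver got 0
Execution walk:
  (no call completed)
Origin of each log line:
  1: from main, line 25
  2: from rate_window, line 17
  3: from scan_readings, line 8
A correct fix: line 11: replace `items[base]` with `items[pos]`.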